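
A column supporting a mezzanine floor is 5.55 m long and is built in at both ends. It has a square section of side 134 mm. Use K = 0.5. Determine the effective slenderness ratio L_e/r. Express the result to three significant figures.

For a square r = a/√12 = 134/√12 = 38.68 mm
L_e = K·L = 0.5 × 5.55 m = 2.775 m = 2775.0 mm
λ = L_e / r_min = 2775.0 / 38.68 = 71.7

λ ≈ 71.7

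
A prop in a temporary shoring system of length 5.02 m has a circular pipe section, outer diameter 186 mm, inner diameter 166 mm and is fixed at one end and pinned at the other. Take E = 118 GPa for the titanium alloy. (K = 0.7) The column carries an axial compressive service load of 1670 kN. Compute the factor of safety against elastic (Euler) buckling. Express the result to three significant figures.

n ≈ 1.21

d_o = 186 mm, d_i = 166 mm
I = π(d_o⁴ − d_i⁴)/64 = π(186⁴ − 166.0⁴)/64 = 2.148×10^7 mm⁴
I = 2.148×10^7 mm⁴ = 2.148×10^-5 m⁴
Effective length L_e = K·L = 0.7 × 5.02 = 3.514 m
P_cr = π²EI / L_e² = π² × 118×10⁹ × 2.148×10^-5 / 3.514² = 2.026×10^6 N
Factor of safety n = P_cr / P = 2025.7 / 1670 = 1.21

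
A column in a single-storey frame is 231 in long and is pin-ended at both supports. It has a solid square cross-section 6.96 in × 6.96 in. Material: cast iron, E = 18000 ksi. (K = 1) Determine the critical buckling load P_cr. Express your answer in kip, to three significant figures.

P_cr ≈ 651 kip

I = a⁴/12 = 6.96⁴/12 = 195.5 in⁴
Effective length L_e = K·L = 1 × 231 = 231.0 in
P_cr = π²EI / L_e² = π² × 18000×10³ × 195.5 / 231.0² = 6.510×10^5 lb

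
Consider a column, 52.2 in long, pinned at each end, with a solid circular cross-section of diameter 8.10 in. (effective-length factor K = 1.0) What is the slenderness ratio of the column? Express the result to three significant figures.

λ ≈ 25.8

For a solid circle r = d/4 = 8.10/4 = 2.025 in
L_e = K·L = 1 × 52.2 = 52.20 in
λ = L_e / r_min = 52.200 / 2.025 = 25.8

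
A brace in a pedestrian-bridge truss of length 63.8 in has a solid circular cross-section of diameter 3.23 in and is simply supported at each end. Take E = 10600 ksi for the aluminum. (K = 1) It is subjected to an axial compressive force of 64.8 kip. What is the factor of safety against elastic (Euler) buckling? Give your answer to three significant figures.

I = πd⁴/64 = π×3.23⁴/64 = 5.343 in⁴
Effective length L_e = K·L = 1 × 63.8 = 63.80 in
P_cr = π²EI / L_e² = π² × 10600×10³ × 5.343 / 63.80² = 1.373×10^5 lb
Factor of safety n = P_cr / P = 137.32 / 64.8 = 2.12

n ≈ 2.12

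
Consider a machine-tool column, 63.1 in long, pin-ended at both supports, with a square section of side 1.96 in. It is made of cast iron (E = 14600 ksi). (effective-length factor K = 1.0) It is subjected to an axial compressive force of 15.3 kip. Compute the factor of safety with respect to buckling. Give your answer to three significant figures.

I = a⁴/12 = 1.96⁴/12 = 1.230 in⁴
Effective length L_e = K·L = 1 × 63.1 = 63.10 in
P_cr = π²EI / L_e² = π² × 14600×10³ × 1.230 / 63.10² = 4.451×10^4 lb
Factor of safety n = P_cr / P = 44.508 / 15.3 = 2.91

n ≈ 2.91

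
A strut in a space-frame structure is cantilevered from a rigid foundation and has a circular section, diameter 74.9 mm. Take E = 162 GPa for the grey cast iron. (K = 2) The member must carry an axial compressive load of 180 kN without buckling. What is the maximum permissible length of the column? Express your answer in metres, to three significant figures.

I = πd⁴/64 = π×74.9⁴/64 = 1.545×10^6 mm⁴
I = 1.545×10^-6 m⁴
At the buckling limit P_cr = P = 1.800×10^5 N
From P_cr = π²EI/(K·L)²:  L = (1/K)·√(π²EI/P_cr) = (1/2)·√(π²×1.62×10^11×1.545×10^-6/1.800×10^5)
L = 1.85 m

L_max ≈ 1.85 m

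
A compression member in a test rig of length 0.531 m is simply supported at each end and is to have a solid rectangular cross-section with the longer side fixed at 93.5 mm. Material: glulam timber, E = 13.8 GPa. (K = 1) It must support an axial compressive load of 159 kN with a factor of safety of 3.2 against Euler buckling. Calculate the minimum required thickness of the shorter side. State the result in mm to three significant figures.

Required P_cr = n·P = 3.2 × 159 = 508.8 kN
L_e = K·L = 1 × 0.531 = 0.5310 m
Required I = P_cr·L_e²/(π²E) = 5.088×10^5 × 0.5310² / (π² × 1.38×10^10) = 1.053×10^-6 m⁴
I_req = 1.053×10^6 mm⁴
Rectangle, weak axis: I_min = h·b³/12 with h = 93.5 mm fixed  ⇒  b = (12I/h)^(1/3) = 51.3 mm

b ≈ 51.3 mm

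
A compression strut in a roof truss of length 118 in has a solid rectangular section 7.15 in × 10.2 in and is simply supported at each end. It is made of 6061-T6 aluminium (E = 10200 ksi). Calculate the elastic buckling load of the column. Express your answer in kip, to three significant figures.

Buckling occurs about the weak axis: I_min = h·b³/12 with b = 7.15 in (the shorter side).
I_min = 10.2×7.15³/12 = 310.7 in⁴
Effective length L_e = K·L = 1 × 118 = 118.0 in
P_cr = π²EI / L_e² = π² × 10200×10³ × 310.7 / 118.0² = 2.246×10^6 lb

P_cr ≈ 2250 kip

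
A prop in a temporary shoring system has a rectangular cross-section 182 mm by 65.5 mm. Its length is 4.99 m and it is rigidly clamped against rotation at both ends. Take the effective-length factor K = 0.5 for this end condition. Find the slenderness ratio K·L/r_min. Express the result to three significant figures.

λ ≈ 132

For a rectangle r_min = b/√12 = 65.5/√12 = 18.91 mm
L_e = K·L = 0.5 × 4.99 m = 2.495 m = 2495.0 mm
λ = L_e / r_min = 2495.0 / 18.91 = 132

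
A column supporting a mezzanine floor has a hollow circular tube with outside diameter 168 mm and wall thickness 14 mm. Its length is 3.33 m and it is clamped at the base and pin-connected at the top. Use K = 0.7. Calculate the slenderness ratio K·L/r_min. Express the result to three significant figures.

Inner diameter d_i = 168 − 2×14 = 140.0 mm
I = π(d_o⁴ − d_i⁴)/64 = π(168⁴ − 140.0⁴)/64 = 2.025×10^7 mm⁴
A = 6.773×10^3 mm²;  r_min = √(I/A) = √(2.025×10^7/6.773×10^3) = 54.67 mm
L_e = K·L = 0.7 × 3.33 m = 2.331 m = 2331.0 mm
λ = L_e / r_min = 2331.0 / 54.67 = 42.6

λ ≈ 42.6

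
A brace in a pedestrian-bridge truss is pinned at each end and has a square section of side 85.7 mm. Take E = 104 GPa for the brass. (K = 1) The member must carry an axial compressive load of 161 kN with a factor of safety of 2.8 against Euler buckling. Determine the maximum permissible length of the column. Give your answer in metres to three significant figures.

L_max ≈ 3.20 m

I = a⁴/12 = 85.7⁴/12 = 4.495×10^6 mm⁴
I = 4.495×10^-6 m⁴
Required critical load P_cr = n·P = 2.8 × 161 = 450.8 kN = 4.508×10^5 N
From P_cr = π²EI/(K·L)²:  L = (1/K)·√(π²EI/P_cr) = (1/1)·√(π²×1.04×10^11×4.495×10^-6/4.508×10^5)
L = 3.20 m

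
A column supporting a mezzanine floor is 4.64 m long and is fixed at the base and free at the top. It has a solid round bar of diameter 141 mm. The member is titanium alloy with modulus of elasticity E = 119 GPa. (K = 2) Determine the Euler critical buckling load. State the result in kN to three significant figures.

I = πd⁴/64 = π×141⁴/64 = 1.940×10^7 mm⁴
I = 1.940×10^7 mm⁴ = 1.940×10^-5 m⁴
Effective length L_e = K·L = 2 × 4.64 = 9.280 m
P_cr = π²EI / L_e² = π² × 119×10⁹ × 1.940×10^-5 / 9.280² = 2.646×10^5 N

P_cr ≈ 265 kN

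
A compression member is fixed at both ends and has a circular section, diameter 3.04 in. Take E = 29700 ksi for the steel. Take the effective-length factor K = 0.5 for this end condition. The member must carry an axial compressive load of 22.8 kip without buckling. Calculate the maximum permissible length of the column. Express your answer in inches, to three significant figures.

L_max ≈ 464 in

I = πd⁴/64 = π×3.04⁴/64 = 4.192 in⁴
At the buckling limit P_cr = P = 2.280×10^4 lb
From P_cr = π²EI/(K·L)²:  L = (1/K)·√(π²EI/P_cr) = (1/0.5)·√(π²×2.97×10^7×4.192/2.280×10^4)
L = 464 in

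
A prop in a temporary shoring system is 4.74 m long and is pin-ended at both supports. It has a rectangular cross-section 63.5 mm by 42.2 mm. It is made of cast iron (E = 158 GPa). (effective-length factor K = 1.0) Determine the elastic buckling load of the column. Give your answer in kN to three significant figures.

P_cr ≈ 27.6 kN

Buckling occurs about the weak axis: I_min = h·b³/12 with b = 42.2 mm (the shorter side).
I_min = 63.5×42.2³/12 = 3.977×10^5 mm⁴
I = 3.977×10^5 mm⁴ = 3.977×10^-7 m⁴
Effective length L_e = K·L = 1 × 4.74 = 4.740 m
P_cr = π²EI / L_e² = π² × 158×10⁹ × 3.977×10^-7 / 4.740² = 2.760×10^4 N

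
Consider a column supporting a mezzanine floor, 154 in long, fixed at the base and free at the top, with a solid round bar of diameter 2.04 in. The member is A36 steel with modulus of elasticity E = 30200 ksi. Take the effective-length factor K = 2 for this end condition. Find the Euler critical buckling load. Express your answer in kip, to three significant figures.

P_cr ≈ 2.67 kip

I = πd⁴/64 = π×2.04⁴/64 = 0.8501 in⁴
Effective length L_e = K·L = 2 × 154 = 308.0 in
P_cr = π²EI / L_e² = π² × 30200×10³ × 0.8501 / 308.0² = 2.671×10^3 lb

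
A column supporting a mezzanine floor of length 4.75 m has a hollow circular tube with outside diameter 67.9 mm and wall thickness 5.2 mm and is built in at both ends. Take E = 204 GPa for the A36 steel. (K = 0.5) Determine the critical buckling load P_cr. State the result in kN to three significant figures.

P_cr ≈ 181 kN

Inner diameter d_i = 67.9 − 2×5.2 = 57.50 mm
I = π(d_o⁴ − d_i⁴)/64 = π(67.9⁴ − 57.50⁴)/64 = 5.068×10^5 mm⁴
I = 5.068×10^5 mm⁴ = 5.068×10^-7 m⁴
Effective length L_e = K·L = 0.5 × 4.75 = 2.375 m
P_cr = π²EI / L_e² = π² × 204×10⁹ × 5.068×10^-7 / 2.375² = 1.809×10^5 N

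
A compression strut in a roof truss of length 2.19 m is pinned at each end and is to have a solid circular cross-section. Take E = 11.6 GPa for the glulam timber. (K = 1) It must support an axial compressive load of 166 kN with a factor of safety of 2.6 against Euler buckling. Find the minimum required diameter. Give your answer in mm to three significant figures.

Required P_cr = n·P = 2.6 × 166 = 431.6 kN
L_e = K·L = 1 × 2.19 = 2.190 m
Required I = P_cr·L_e²/(π²E) = 4.316×10^5 × 2.190² / (π² × 1.16×10^10) = 1.808×10^-5 m⁴
I_req = 1.808×10^7 mm⁴
Solid circle: I = πd⁴/64  ⇒  d = (64I/π)^(1/4) = (64×1.808×10^7/π)^(1/4) = 139 mm

d ≈ 139 mm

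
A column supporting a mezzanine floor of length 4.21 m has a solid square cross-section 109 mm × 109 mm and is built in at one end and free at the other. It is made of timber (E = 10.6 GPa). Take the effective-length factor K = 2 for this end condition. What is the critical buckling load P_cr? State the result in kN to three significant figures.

P_cr ≈ 17.4 kN

I = a⁴/12 = 109⁴/12 = 1.176×10^7 mm⁴
I = 1.176×10^7 mm⁴ = 1.176×10^-5 m⁴
Effective length L_e = K·L = 2 × 4.21 = 8.420 m
P_cr = π²EI / L_e² = π² × 10.6×10⁹ × 1.176×10^-5 / 8.420² = 1.736×10^4 N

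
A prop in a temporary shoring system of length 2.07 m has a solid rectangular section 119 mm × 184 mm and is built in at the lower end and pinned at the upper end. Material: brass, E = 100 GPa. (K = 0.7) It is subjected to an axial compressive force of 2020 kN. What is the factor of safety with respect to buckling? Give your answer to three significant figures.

n ≈ 6.01

Buckling occurs about the weak axis: I_min = h·b³/12 with b = 119 mm (the shorter side).
I_min = 184×119³/12 = 2.584×10^7 mm⁴
I = 2.584×10^7 mm⁴ = 2.584×10^-5 m⁴
Effective length L_e = K·L = 0.7 × 2.07 = 1.449 m
P_cr = π²EI / L_e² = π² × 100×10⁹ × 2.584×10^-5 / 1.449² = 1.215×10^7 N
Factor of safety n = P_cr / P = 12146 / 2020 = 6.01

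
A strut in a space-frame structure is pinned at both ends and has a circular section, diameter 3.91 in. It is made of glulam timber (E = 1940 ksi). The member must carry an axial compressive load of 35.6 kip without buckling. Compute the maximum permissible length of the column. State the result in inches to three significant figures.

L_max ≈ 78.6 in

I = πd⁴/64 = π×3.91⁴/64 = 11.47 in⁴
At the buckling limit P_cr = P = 3.560×10^4 lb
From P_cr = π²EI/(K·L)²:  L = (1/K)·√(π²EI/P_cr) = (1/1)·√(π²×1.94×10^6×11.47/3.560×10^4)
L = 78.6 in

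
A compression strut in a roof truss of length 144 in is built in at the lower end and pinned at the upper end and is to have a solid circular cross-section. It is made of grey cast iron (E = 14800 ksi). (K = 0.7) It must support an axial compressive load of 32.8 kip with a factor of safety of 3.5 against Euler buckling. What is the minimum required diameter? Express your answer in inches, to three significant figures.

Required P_cr = n·P = 3.5 × 32.8 = 114.8 kip
L_e = K·L = 0.7 × 144 = 100.8 in
Required I = P_cr·L_e²/(π²E) = 1.148×10^5 × 100.8² / (π² × 1.48×10^7) = 7.985 in⁴
Solid circle: I = πd⁴/64  ⇒  d = (64I/π)^(1/4) = (64×7.985/π)^(1/4) = 3.57 in

d ≈ 3.57 in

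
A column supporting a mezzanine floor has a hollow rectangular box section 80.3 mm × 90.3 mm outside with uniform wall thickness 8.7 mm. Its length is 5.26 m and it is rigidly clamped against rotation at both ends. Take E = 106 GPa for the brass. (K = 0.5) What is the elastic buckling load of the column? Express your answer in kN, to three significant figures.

Inner dimensions: h_i = 90.3 − 2×8.7 = 72.90 mm, b_i = 80.3 − 2×8.7 = 62.90 mm
Weak-axis I_min = (h_o·b_o³ − h_i·b_i³)/12 with b_o = 80.3, b_i = 62.90 mm (shorter outer/inner sides).
I_min = (90.3×80.3³ − 72.90×62.90³)/12 = 2.384×10^6 mm⁴
I = 2.384×10^6 mm⁴ = 2.384×10^-6 m⁴
Effective length L_e = K·L = 0.5 × 5.26 = 2.630 m
P_cr = π²EI / L_e² = π² × 106×10⁹ × 2.384×10^-6 / 2.630² = 3.607×10^5 N

P_cr ≈ 361 kN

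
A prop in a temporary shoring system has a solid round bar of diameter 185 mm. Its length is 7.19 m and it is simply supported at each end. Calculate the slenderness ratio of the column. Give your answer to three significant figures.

For a solid circle r = d/4 = 185/4 = 46.25 mm
L_e = K·L = 1 × 7.19 m = 7.190 m = 7190.0 mm
λ = L_e / r_min = 7190.0 / 46.25 = 155

λ ≈ 155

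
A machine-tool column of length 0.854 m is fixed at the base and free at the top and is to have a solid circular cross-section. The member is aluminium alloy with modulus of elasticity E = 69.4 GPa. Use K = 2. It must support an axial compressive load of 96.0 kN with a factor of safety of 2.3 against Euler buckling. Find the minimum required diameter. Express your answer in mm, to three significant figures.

d ≈ 66.2 mm

Required P_cr = n·P = 2.3 × 96.0 = 220.8 kN
L_e = K·L = 2 × 0.854 = 1.708 m
Required I = P_cr·L_e²/(π²E) = 2.208×10^5 × 1.708² / (π² × 6.94×10^10) = 9.404×10^-7 m⁴
I_req = 9.404×10^5 mm⁴
Solid circle: I = πd⁴/64  ⇒  d = (64I/π)^(1/4) = (64×9.404×10^5/π)^(1/4) = 66.2 mm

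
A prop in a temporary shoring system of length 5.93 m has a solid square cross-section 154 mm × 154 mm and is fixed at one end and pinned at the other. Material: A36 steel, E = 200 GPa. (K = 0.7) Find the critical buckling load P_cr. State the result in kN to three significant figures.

P_cr ≈ 5370 kN

I = a⁴/12 = 154⁴/12 = 4.687×10^7 mm⁴
I = 4.687×10^7 mm⁴ = 4.687×10^-5 m⁴
Effective length L_e = K·L = 0.7 × 5.93 = 4.151 m
P_cr = π²EI / L_e² = π² × 200×10⁹ × 4.687×10^-5 / 4.151² = 5.369×10^6 N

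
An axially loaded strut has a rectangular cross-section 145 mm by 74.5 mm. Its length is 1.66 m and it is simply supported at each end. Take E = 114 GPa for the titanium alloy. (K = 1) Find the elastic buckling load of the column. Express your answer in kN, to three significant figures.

Buckling occurs about the weak axis: I_min = h·b³/12 with b = 74.5 mm (the shorter side).
I_min = 145×74.5³/12 = 4.996×10^6 mm⁴
I = 4.996×10^6 mm⁴ = 4.996×10^-6 m⁴
Effective length L_e = K·L = 1 × 1.66 = 1.660 m
P_cr = π²EI / L_e² = π² × 114×10⁹ × 4.996×10^-6 / 1.660² = 2.040×10^6 N

P_cr ≈ 2040 kN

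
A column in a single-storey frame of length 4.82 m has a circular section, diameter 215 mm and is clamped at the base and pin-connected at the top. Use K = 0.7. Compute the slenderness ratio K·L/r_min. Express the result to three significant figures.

I = πd⁴/64 = π×215⁴/64 = 1.049×10^8 mm⁴
A = 3.631×10^4 mm²;  r_min = √(I/A) = √(1.049×10^8/3.631×10^4) = 53.75 mm
L_e = K·L = 0.7 × 4.82 m = 3.374 m = 3374.0 mm
λ = L_e / r_min = 3374.0 / 53.75 = 62.8

λ ≈ 62.8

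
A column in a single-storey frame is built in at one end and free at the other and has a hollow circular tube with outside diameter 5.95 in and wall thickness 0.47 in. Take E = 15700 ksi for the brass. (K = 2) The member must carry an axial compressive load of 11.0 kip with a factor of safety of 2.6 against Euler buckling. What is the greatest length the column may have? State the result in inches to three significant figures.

L_max ≈ 204 in

Inner diameter d_i = 5.95 − 2×0.47 = 5.010 in
I = π(d_o⁴ − d_i⁴)/64 = π(5.95⁴ − 5.010⁴)/64 = 30.60 in⁴
Required critical load P_cr = n·P = 2.6 × 11.0 = 28.60 kip = 2.860×10^4 lb
From P_cr = π²EI/(K·L)²:  L = (1/K)·√(π²EI/P_cr) = (1/2)·√(π²×1.57×10^7×30.60/2.860×10^4)
L = 204 in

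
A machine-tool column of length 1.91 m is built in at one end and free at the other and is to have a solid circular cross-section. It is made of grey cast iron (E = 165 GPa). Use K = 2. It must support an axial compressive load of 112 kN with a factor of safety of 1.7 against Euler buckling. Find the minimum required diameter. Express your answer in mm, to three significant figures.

Required P_cr = n·P = 1.7 × 112 = 190.4 kN
L_e = K·L = 2 × 1.91 = 3.820 m
Required I = P_cr·L_e²/(π²E) = 1.904×10^5 × 3.820² / (π² × 1.65×10^11) = 1.706×10^-6 m⁴
I_req = 1.706×10^6 mm⁴
Solid circle: I = πd⁴/64  ⇒  d = (64I/π)^(1/4) = (64×1.706×10^6/π)^(1/4) = 76.8 mm

d ≈ 76.8 mm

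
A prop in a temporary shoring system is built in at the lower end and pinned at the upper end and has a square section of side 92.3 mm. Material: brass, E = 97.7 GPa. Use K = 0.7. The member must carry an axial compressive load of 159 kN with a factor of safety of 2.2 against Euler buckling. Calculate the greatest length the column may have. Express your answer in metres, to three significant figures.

I = a⁴/12 = 92.3⁴/12 = 6.048×10^6 mm⁴
I = 6.048×10^-6 m⁴
Required critical load P_cr = n·P = 2.2 × 159 = 349.8 kN = 3.498×10^5 N
From P_cr = π²EI/(K·L)²:  L = (1/K)·√(π²EI/P_cr) = (1/0.7)·√(π²×9.77×10^10×6.048×10^-6/3.498×10^5)
L = 5.83 m

L_max ≈ 5.83 m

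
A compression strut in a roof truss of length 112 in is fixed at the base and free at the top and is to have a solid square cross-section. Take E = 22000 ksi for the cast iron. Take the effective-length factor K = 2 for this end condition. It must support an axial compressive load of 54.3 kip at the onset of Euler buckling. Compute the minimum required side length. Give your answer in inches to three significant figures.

a ≈ 3.50 in

L_e = K·L = 2 × 112 = 224.0 in
Required I = P_cr·L_e²/(π²E) = 5.430×10^4 × 224.0² / (π² × 2.20×10^7) = 12.55 in⁴
Solid square: I = a⁴/12  ⇒  a = (12I)^(1/4) = (12×12.55)^(1/4) = 3.50 in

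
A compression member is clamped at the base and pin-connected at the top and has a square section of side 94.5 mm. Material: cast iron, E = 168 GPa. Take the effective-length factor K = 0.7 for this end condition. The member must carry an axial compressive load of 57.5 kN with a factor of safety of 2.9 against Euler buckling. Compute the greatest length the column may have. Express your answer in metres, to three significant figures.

I = a⁴/12 = 94.5⁴/12 = 6.646×10^6 mm⁴
I = 6.646×10^-6 m⁴
Required critical load P_cr = n·P = 2.9 × 57.5 = 166.8 kN = 1.667×10^5 N
From P_cr = π²EI/(K·L)²:  L = (1/K)·√(π²EI/P_cr) = (1/0.7)·√(π²×1.68×10^11×6.646×10^-6/1.667×10^5)
L = 11.6 m

L_max ≈ 11.6 m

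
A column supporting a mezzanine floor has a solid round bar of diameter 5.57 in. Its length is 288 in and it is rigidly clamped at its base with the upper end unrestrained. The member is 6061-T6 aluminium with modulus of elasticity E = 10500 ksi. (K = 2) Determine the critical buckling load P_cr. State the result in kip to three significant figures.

I = πd⁴/64 = π×5.57⁴/64 = 47.25 in⁴
Effective length L_e = K·L = 2 × 288 = 576.0 in
P_cr = π²EI / L_e² = π² × 10500×10³ × 47.25 / 576.0² = 1.476×10^4 lb

P_cr ≈ 14.8 kip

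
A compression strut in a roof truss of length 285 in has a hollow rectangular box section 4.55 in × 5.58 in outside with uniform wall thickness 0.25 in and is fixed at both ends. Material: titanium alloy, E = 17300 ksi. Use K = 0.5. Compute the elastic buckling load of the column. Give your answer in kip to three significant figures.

Inner dimensions: h_i = 5.58 − 2×0.25 = 5.080 in, b_i = 4.55 − 2×0.25 = 4.050 in
Weak-axis I_min = (h_o·b_o³ − h_i·b_i³)/12 with b_o = 4.55, b_i = 4.050 in (shorter outer/inner sides).
I_min = (5.58×4.55³ − 5.080×4.050³)/12 = 15.68 in⁴
Effective length L_e = K·L = 0.5 × 285 = 142.5 in
P_cr = π²EI / L_e² = π² × 17300×10³ × 15.68 / 142.5² = 1.318×10^5 lb

P_cr ≈ 132 kip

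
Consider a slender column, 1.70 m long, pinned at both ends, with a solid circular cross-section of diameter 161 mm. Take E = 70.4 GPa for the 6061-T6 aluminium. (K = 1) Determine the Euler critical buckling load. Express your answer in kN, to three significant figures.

P_cr ≈ 7930 kN

I = πd⁴/64 = π×161⁴/64 = 3.298×10^7 mm⁴
I = 3.298×10^7 mm⁴ = 3.298×10^-5 m⁴
Effective length L_e = K·L = 1 × 1.70 = 1.700 m
P_cr = π²EI / L_e² = π² × 70.4×10⁹ × 3.298×10^-5 / 1.700² = 7.930×10^6 N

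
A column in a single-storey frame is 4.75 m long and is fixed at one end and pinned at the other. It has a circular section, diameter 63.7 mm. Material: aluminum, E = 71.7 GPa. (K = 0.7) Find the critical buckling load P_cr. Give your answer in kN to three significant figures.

I = πd⁴/64 = π×63.7⁴/64 = 8.082×10^5 mm⁴
I = 8.082×10^5 mm⁴ = 8.082×10^-7 m⁴
Effective length L_e = K·L = 0.7 × 4.75 = 3.325 m
P_cr = π²EI / L_e² = π² × 71.7×10⁹ × 8.082×10^-7 / 3.325² = 5.173×10^4 N

P_cr ≈ 51.7 kN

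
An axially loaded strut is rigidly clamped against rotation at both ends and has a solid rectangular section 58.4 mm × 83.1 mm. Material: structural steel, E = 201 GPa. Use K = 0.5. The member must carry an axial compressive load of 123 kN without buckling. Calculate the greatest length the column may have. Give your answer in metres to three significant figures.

L_max ≈ 9.43 m

Buckling occurs about the weak axis: I_min = h·b³/12 with b = 58.4 mm (the shorter side).
I_min = 83.1×58.4³/12 = 1.379×10^6 mm⁴
I = 1.379×10^-6 m⁴
At the buckling limit P_cr = P = 1.230×10^5 N
From P_cr = π²EI/(K·L)²:  L = (1/K)·√(π²EI/P_cr) = (1/0.5)·√(π²×2.01×10^11×1.379×10^-6/1.230×10^5)
L = 9.43 m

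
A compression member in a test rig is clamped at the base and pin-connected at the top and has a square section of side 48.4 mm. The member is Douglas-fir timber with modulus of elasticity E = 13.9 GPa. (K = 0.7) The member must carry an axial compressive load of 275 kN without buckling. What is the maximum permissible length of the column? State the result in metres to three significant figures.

I = a⁴/12 = 48.4⁴/12 = 4.573×10^5 mm⁴
I = 4.573×10^-7 m⁴
At the buckling limit P_cr = P = 2.750×10^5 N
From P_cr = π²EI/(K·L)²:  L = (1/K)·√(π²EI/P_cr) = (1/0.7)·√(π²×1.39×10^10×4.573×10^-7/2.750×10^5)
L = 0.682 m

L_max ≈ 0.682 m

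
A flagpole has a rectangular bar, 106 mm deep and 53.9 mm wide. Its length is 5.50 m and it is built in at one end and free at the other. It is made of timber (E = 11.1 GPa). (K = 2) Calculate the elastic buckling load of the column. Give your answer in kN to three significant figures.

P_cr ≈ 1.25 kN

Buckling occurs about the weak axis: I_min = h·b³/12 with b = 53.9 mm (the shorter side).
I_min = 106×53.9³/12 = 1.383×10^6 mm⁴
I = 1.383×10^6 mm⁴ = 1.383×10^-6 m⁴
Effective length L_e = K·L = 2 × 5.50 = 11.00 m
P_cr = π²EI / L_e² = π² × 11.1×10⁹ × 1.383×10^-6 / 11.00² = 1.252×10^3 N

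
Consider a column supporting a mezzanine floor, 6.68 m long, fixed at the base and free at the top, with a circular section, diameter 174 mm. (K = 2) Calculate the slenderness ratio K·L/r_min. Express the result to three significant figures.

λ ≈ 307

For a solid circle r = d/4 = 174/4 = 43.50 mm
L_e = K·L = 2 × 6.68 m = 13.36 m = 13360 mm
λ = L_e / r_min = 13360 / 43.50 = 307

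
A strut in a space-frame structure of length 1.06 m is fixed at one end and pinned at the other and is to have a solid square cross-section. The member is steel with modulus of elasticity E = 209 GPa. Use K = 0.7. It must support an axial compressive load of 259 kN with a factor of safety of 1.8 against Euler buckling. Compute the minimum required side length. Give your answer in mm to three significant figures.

Required P_cr = n·P = 1.8 × 259 = 466.2 kN
L_e = K·L = 0.7 × 1.06 = 0.7420 m
Required I = P_cr·L_e²/(π²E) = 4.662×10^5 × 0.7420² / (π² × 2.09×10^11) = 1.244×10^-7 m⁴
I_req = 1.244×10^5 mm⁴
Solid square: I = a⁴/12  ⇒  a = (12I)^(1/4) = (12×1.244×10^5)^(1/4) = 35.0 mm

a ≈ 35.0 mm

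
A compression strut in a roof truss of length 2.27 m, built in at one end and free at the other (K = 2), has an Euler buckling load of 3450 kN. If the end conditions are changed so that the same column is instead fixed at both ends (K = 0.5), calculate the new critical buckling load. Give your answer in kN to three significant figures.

P_cr ∝ 1/K², so P_cr,new = P_cr,old × (K_old/K_new)² = 3450 × (2/0.5)²
= 3450 × 16.00 = 55200 kN

P_cr ≈ 55200 kN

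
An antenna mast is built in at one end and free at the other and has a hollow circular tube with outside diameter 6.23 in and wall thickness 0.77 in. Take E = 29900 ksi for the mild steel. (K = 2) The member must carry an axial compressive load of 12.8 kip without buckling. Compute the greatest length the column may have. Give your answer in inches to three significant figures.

Inner diameter d_i = 6.23 − 2×0.77 = 4.690 in
I = π(d_o⁴ − d_i⁴)/64 = π(6.23⁴ − 4.690⁴)/64 = 50.20 in⁴
At the buckling limit P_cr = P = 1.280×10^4 lb
From P_cr = π²EI/(K·L)²:  L = (1/K)·√(π²EI/P_cr) = (1/2)·√(π²×2.99×10^7×50.20/1.280×10^4)
L = 538 in

L_max ≈ 538 in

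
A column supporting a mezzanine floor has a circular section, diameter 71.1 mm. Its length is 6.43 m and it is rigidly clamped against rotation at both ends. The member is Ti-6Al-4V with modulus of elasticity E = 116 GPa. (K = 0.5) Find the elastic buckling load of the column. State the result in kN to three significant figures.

I = πd⁴/64 = π×71.1⁴/64 = 1.254×10^6 mm⁴
I = 1.254×10^6 mm⁴ = 1.254×10^-6 m⁴
Effective length L_e = K·L = 0.5 × 6.43 = 3.215 m
P_cr = π²EI / L_e² = π² × 116×10⁹ × 1.254×10^-6 / 3.215² = 1.389×10^5 N

P_cr ≈ 139 kN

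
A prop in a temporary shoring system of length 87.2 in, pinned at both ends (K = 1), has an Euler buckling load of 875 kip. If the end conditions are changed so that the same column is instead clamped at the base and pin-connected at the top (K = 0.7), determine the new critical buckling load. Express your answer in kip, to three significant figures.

P_cr ∝ 1/K², so P_cr,new = P_cr,old × (K_old/K_new)² = 875 × (1/0.7)²
= 875 × 2.041 = 1790 kip

P_cr ≈ 1790 kip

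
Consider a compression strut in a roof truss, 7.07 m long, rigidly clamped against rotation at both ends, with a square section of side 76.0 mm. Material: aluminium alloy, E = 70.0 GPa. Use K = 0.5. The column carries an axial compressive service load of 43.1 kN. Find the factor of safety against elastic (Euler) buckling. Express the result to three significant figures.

I = a⁴/12 = 76.0⁴/12 = 2.780×10^6 mm⁴
I = 2.780×10^6 mm⁴ = 2.780×10^-6 m⁴
Effective length L_e = K·L = 0.5 × 7.07 = 3.535 m
P_cr = π²EI / L_e² = π² × 70.0×10⁹ × 2.780×10^-6 / 3.535² = 1.537×10^5 N
Factor of safety n = P_cr / P = 153.71 / 43.1 = 3.57

n ≈ 3.57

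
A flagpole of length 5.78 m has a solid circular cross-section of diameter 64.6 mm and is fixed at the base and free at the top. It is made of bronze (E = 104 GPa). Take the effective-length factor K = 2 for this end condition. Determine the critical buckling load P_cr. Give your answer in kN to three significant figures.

P_cr ≈ 6.57 kN

I = πd⁴/64 = π×64.6⁴/64 = 8.549×10^5 mm⁴
I = 8.549×10^5 mm⁴ = 8.549×10^-7 m⁴
Effective length L_e = K·L = 2 × 5.78 = 11.56 m
P_cr = π²EI / L_e² = π² × 104×10⁹ × 8.549×10^-7 / 11.56² = 6.566×10^3 N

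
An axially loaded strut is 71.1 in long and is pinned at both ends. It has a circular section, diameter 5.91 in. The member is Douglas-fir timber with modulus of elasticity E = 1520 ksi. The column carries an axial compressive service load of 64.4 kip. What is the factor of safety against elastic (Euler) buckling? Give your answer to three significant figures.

I = πd⁴/64 = π×5.91⁴/64 = 59.89 in⁴
Effective length L_e = K·L = 1 × 71.1 = 71.10 in
P_cr = π²EI / L_e² = π² × 1520×10³ × 59.89 / 71.10² = 1.777×10^5 lb
Factor of safety n = P_cr / P = 177.71 / 64.4 = 2.76

n ≈ 2.76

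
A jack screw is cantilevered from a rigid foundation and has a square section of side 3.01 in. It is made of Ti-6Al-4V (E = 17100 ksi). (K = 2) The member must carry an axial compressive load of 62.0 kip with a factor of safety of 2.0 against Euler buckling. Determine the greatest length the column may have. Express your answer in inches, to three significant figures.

I = a⁴/12 = 3.01⁴/12 = 6.840 in⁴
Required critical load P_cr = n·P = 2.0 × 62.0 = 124.0 kip = 1.240×10^5 lb
From P_cr = π²EI/(K·L)²:  L = (1/K)·√(π²EI/P_cr) = (1/2)·√(π²×1.71×10^7×6.840/1.240×10^5)
L = 48.2 in

L_max ≈ 48.2 in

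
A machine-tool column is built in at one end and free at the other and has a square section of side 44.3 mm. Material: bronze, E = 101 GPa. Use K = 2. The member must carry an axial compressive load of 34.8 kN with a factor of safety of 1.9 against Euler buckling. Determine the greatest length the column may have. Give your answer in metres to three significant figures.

I = a⁴/12 = 44.3⁴/12 = 3.209×10^5 mm⁴
I = 3.209×10^-7 m⁴
Required critical load P_cr = n·P = 1.9 × 34.8 = 66.12 kN = 6.612×10^4 N
From P_cr = π²EI/(K·L)²:  L = (1/K)·√(π²EI/P_cr) = (1/2)·√(π²×1.01×10^11×3.209×10^-7/6.612×10^4)
L = 1.10 m

L_max ≈ 1.10 m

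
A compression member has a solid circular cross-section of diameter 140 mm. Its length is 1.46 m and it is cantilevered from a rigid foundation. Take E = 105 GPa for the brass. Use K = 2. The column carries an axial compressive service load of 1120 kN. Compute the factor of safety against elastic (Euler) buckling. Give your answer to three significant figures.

n ≈ 2.05

I = πd⁴/64 = π×140⁴/64 = 1.886×10^7 mm⁴
I = 1.886×10^7 mm⁴ = 1.886×10^-5 m⁴
Effective length L_e = K·L = 2 × 1.46 = 2.920 m
P_cr = π²EI / L_e² = π² × 105×10⁹ × 1.886×10^-5 / 2.920² = 2.292×10^6 N
Factor of safety n = P_cr / P = 2292.0 / 1120 = 2.05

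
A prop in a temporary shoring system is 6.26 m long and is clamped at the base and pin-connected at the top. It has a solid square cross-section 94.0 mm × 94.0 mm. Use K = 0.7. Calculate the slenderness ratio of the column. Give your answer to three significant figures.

I = a⁴/12 = 94.0⁴/12 = 6.506×10^6 mm⁴
A = 8.836×10^3 mm²;  r_min = √(I/A) = √(6.506×10^6/8.836×10^3) = 27.14 mm
L_e = K·L = 0.7 × 6.26 m = 4.382 m = 4382.0 mm
λ = L_e / r_min = 4382.0 / 27.14 = 161

λ ≈ 161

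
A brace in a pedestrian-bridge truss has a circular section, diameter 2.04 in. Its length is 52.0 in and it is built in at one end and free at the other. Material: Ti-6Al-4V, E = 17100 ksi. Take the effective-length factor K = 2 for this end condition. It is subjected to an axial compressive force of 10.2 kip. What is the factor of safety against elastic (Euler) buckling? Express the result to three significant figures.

I = πd⁴/64 = π×2.04⁴/64 = 0.8501 in⁴
Effective length L_e = K·L = 2 × 52.0 = 104.0 in
P_cr = π²EI / L_e² = π² × 17100×10³ × 0.8501 / 104.0² = 1.327×10^4 lb
Factor of safety n = P_cr / P = 13.265 / 10.2 = 1.30

n ≈ 1.30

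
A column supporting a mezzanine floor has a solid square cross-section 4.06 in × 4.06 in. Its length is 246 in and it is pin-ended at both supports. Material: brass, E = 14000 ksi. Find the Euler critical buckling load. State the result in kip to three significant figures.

I = a⁴/12 = 4.06⁴/12 = 22.64 in⁴
Effective length L_e = K·L = 1 × 246 = 246.0 in
P_cr = π²EI / L_e² = π² × 14000×10³ × 22.64 / 246.0² = 5.170×10^4 lb

P_cr ≈ 51.7 kip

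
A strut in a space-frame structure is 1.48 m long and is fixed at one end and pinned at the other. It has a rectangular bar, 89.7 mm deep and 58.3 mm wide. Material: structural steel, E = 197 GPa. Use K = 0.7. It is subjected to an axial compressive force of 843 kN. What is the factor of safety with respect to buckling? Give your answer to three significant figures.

n ≈ 3.18

Buckling occurs about the weak axis: I_min = h·b³/12 with b = 58.3 mm (the shorter side).
I_min = 89.7×58.3³/12 = 1.481×10^6 mm⁴
I = 1.481×10^6 mm⁴ = 1.481×10^-6 m⁴
Effective length L_e = K·L = 0.7 × 1.48 = 1.036 m
P_cr = π²EI / L_e² = π² × 197×10⁹ × 1.481×10^-6 / 1.036² = 2.683×10^6 N
Factor of safety n = P_cr / P = 2683.3 / 843 = 3.18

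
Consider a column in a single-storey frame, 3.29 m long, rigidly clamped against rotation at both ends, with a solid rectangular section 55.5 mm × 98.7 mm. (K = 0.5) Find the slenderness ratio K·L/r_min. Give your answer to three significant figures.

Buckling occurs about the weak axis: I_min = h·b³/12 with b = 55.5 mm (the shorter side).
I_min = 98.7×55.5³/12 = 1.406×10^6 mm⁴
A = 5.478×10^3 mm²;  r_min = √(I/A) = √(1.406×10^6/5.478×10^3) = 16.02 mm
L_e = K·L = 0.5 × 3.29 m = 1.645 m = 1645.0 mm
λ = L_e / r_min = 1645.0 / 16.02 = 103

λ ≈ 103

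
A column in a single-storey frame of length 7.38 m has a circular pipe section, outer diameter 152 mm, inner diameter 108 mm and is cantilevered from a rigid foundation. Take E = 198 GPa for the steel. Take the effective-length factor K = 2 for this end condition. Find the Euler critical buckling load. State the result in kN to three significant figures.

P_cr ≈ 175 kN

d_o = 152 mm, d_i = 108 mm
I = π(d_o⁴ − d_i⁴)/64 = π(152⁴ − 108.0⁴)/64 = 1.952×10^7 mm⁴
I = 1.952×10^7 mm⁴ = 1.952×10^-5 m⁴
Effective length L_e = K·L = 2 × 7.38 = 14.76 m
P_cr = π²EI / L_e² = π² × 198×10⁹ × 1.952×10^-5 / 14.76² = 1.751×10^5 N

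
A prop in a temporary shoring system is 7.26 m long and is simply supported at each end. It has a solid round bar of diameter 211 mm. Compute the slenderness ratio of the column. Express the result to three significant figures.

λ ≈ 138

I = πd⁴/64 = π×211⁴/64 = 9.730×10^7 mm⁴
A = 3.497×10^4 mm²;  r_min = √(I/A) = √(9.730×10^7/3.497×10^4) = 52.75 mm
L_e = K·L = 1 × 7.26 m = 7.260 m = 7260.0 mm
λ = L_e / r_min = 7260.0 / 52.75 = 138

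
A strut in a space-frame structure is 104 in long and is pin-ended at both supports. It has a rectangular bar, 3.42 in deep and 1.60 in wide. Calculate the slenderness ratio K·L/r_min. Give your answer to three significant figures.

For a rectangle r_min = b/√12 = 1.60/√12 = 0.4619 in
L_e = K·L = 1 × 104 = 104.0 in
λ = L_e / r_min = 104.00 / 0.4619 = 225

λ ≈ 225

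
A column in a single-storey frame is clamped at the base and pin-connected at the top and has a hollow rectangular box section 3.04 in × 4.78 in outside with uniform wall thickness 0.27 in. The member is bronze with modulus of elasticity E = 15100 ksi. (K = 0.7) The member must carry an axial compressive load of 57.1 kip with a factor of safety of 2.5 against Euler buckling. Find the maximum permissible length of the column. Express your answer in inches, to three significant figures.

Inner dimensions: h_i = 4.78 − 2×0.27 = 4.240 in, b_i = 3.04 − 2×0.27 = 2.500 in
Weak-axis I_min = (h_o·b_o³ − h_i·b_i³)/12 with b_o = 3.04, b_i = 2.500 in (shorter outer/inner sides).
I_min = (4.78×3.04³ − 4.240×2.500³)/12 = 5.670 in⁴
Required critical load P_cr = n·P = 2.5 × 57.1 = 142.8 kip = 1.427×10^5 lb
From P_cr = π²EI/(K·L)²:  L = (1/K)·√(π²EI/P_cr) = (1/0.7)·√(π²×1.51×10^7×5.670/1.427×10^5)
L = 110 in

L_max ≈ 110 in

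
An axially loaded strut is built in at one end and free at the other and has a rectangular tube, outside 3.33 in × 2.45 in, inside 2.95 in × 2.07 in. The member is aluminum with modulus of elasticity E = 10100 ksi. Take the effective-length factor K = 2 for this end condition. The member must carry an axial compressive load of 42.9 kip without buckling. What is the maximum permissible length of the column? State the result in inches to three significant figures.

Weak-axis I_min = (h_o·b_o³ − h_i·b_i³)/12 with b_o = 2.45, b_i = 2.070 in (shorter outer/inner sides).
I_min = (3.33×2.45³ − 2.950×2.070³)/12 = 1.900 in⁴
At the buckling limit P_cr = P = 4.290×10^4 lb
From P_cr = π²EI/(K·L)²:  L = (1/K)·√(π²EI/P_cr) = (1/2)·√(π²×1.01×10^7×1.900/4.290×10^4)
L = 33.2 in

L_max ≈ 33.2 in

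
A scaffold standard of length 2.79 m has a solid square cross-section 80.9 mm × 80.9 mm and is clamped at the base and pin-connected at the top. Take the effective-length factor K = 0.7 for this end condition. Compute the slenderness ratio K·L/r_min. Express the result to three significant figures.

λ ≈ 83.6

I = a⁴/12 = 80.9⁴/12 = 3.570×10^6 mm⁴
A = 6.545×10^3 mm²;  r_min = √(I/A) = √(3.570×10^6/6.545×10^3) = 23.35 mm
L_e = K·L = 0.7 × 2.79 m = 1.953 m = 1953.0 mm
λ = L_e / r_min = 1953.0 / 23.35 = 83.6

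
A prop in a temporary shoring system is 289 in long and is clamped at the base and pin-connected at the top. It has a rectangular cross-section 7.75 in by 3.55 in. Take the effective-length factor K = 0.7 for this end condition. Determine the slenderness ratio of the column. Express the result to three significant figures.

λ ≈ 197

For a rectangle r_min = b/√12 = 3.55/√12 = 1.025 in
L_e = K·L = 0.7 × 289 = 202.3 in
λ = L_e / r_min = 202.30 / 1.025 = 197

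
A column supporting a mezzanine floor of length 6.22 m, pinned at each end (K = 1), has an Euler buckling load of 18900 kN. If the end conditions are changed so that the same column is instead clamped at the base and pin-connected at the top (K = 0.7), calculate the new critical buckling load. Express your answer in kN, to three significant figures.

P_cr ∝ 1/K², so P_cr,new = P_cr,old × (K_old/K_new)² = 18900 × (1/0.7)²
= 18900 × 2.041 = 38600 kN

P_cr ≈ 38600 kN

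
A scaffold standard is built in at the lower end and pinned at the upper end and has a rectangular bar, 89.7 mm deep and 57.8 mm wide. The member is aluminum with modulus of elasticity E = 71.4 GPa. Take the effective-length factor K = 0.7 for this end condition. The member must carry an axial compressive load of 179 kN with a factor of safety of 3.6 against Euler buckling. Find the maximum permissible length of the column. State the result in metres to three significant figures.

L_max ≈ 1.79 m

Buckling occurs about the weak axis: I_min = h·b³/12 with b = 57.8 mm (the shorter side).
I_min = 89.7×57.8³/12 = 1.443×10^6 mm⁴
I = 1.443×10^-6 m⁴
Required critical load P_cr = n·P = 3.6 × 179 = 644.4 kN = 6.444×10^5 N
From P_cr = π²EI/(K·L)²:  L = (1/K)·√(π²EI/P_cr) = (1/0.7)·√(π²×7.14×10^10×1.443×10^-6/6.444×10^5)
L = 1.79 m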